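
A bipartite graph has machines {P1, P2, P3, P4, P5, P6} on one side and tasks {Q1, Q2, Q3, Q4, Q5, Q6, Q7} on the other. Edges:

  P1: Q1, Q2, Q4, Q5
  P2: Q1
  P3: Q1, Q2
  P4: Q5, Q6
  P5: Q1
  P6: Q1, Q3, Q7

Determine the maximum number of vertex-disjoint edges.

5

Unit-capacity flow: source→left, listed edges, right→sink; max matching = max flow.
Augmenting path P1→Q1 (+1); matched 1.
Augmenting path P3→Q2 (+1); matched 2.
Augmenting path P4→Q5 (+1); matched 3.
Augmenting path P6→Q3 (+1); matched 4.
Augmenting path P2→Q1→P1→Q4 (+1); matched 5.
No augmenting path remains; maximum matching = 5.
König certificate: {P1, P3, P4, P6, Q1} is a vertex cover of size 5 (every listed pair touches it), so no matching can be larger.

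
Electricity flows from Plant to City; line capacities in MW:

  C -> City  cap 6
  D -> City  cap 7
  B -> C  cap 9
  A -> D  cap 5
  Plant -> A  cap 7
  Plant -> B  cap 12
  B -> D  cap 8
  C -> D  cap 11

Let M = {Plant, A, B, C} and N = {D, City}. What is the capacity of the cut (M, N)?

Edges leaving {Plant, A, B, C}: A→D (5), B→D (8), C→D (11), C→City (6).
Cut capacity = 5 + 8 + 11 + 6 = 30.

30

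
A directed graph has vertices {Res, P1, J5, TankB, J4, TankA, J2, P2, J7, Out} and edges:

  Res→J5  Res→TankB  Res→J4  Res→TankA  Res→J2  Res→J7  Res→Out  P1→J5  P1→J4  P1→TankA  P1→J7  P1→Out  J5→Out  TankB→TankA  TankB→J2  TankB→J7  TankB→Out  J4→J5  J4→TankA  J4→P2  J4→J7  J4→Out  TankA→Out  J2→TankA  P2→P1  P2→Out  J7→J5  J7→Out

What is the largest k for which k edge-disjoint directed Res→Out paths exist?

Assign every edge capacity 1; by Menger, the answer equals the max flow.
Path Res→Out (+1); total 1.
Path Res→J5→Out (+1); total 2.
Path Res→TankB→Out (+1); total 3.
Path Res→J4→Out (+1); total 4.
Path Res→TankA→Out (+1); total 5.
Path Res→J7→Out (+1); total 6.
No residual Res→Out path; max flow = 6.
Certifying cut of size 6: {Res→J4, Res→J5, Res→J7, Res→Out, Res→TankB, TankA→Out}.

6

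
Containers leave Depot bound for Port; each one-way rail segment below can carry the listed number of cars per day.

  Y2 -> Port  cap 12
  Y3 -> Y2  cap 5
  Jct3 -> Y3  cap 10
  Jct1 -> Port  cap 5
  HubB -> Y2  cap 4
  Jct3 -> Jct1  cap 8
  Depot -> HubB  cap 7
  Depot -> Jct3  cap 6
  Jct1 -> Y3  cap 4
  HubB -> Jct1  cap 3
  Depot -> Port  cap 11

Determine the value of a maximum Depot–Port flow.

24

Augment Depot→Port: bottleneck 11, flow now 11.
Augment Depot→Jct3→Jct1→Port: bottleneck 5, flow now 16.
Augment Depot→HubB→Y2→Port: bottleneck 4, flow now 20.
Augment Depot→Jct3→Y3→Y2→Port: bottleneck 1, flow now 21.
Augment Depot→HubB→Jct1→Y3→Y2→Port: bottleneck 3, flow now 24.
No augmenting path remains; maximum flow = 24.
In the residual graph, reachable from Depot: {Depot}.
Min-cut edges: Depot→Jct3 (6), Depot→HubB (7), Depot→Port (11); capacity 6 + 7 + 11 = 24.
This cut is saturated, so no flow can exceed 24.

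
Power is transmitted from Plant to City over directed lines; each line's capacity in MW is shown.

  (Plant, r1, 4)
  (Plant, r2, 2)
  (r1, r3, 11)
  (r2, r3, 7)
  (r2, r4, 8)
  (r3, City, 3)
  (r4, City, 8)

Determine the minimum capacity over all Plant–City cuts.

Augment Plant→r1→r3→City: bottleneck 3, flow now 3.
Augment Plant→r2→r4→City: bottleneck 2, flow now 5.
No augmenting path remains; maximum flow = 5.
By max-flow min-cut, the minimum cut capacity equals the max flow.
In the residual graph, reachable from Plant: {Plant, r1, r3}.
Min-cut edges: Plant→r2 (2), r3→City (3); capacity 2 + 3 = 5.

5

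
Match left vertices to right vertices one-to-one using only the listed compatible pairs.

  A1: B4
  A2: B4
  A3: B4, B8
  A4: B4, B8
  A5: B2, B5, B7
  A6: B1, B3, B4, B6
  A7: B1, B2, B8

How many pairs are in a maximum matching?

5

Unit-capacity flow: source→left, listed edges, right→sink; max matching = max flow.
Augmenting path A1→B4 (+1); matched 1.
Augmenting path A3→B8 (+1); matched 2.
Augmenting path A5→B2 (+1); matched 3.
Augmenting path A6→B1 (+1); matched 4.
Augmenting path A7→B1→A6→B3 (+1); matched 5.
No augmenting path remains; maximum matching = 5.
König certificate: {A5, A6, A7, B4, B8} is a vertex cover of size 5 (every listed pair touches it), so no matching can be larger.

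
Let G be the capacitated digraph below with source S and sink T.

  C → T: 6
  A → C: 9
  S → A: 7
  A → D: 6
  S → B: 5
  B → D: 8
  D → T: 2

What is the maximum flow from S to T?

8

Augment S→A→C→T: bottleneck 6, flow now 6.
Augment S→A→D→T: bottleneck 1, flow now 7.
Augment S→B→D→T: bottleneck 1, flow now 8.
No augmenting path remains; maximum flow = 8.
In the residual graph, reachable from S: {S, A, B, C, D}.
Min-cut edges: C→T (6), D→T (2); capacity 6 + 2 = 8.
This cut is saturated, so no flow can exceed 8.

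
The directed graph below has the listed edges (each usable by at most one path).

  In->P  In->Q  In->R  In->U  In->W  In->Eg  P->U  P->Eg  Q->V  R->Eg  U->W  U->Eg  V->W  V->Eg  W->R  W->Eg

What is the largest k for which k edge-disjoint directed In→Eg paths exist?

Assign every edge capacity 1; by Menger, the answer equals the max flow.
Path In→Eg (+1); total 1.
Path In→P→Eg (+1); total 2.
Path In→R→Eg (+1); total 3.
Path In→U→Eg (+1); total 4.
Path In→W→Eg (+1); total 5.
Path In→Q→V→Eg (+1); total 6.
No residual In→Eg path; max flow = 6.
Certifying cut of size 6: {In→Eg, In→P, In→Q, In→R, In→U, In→W}.

6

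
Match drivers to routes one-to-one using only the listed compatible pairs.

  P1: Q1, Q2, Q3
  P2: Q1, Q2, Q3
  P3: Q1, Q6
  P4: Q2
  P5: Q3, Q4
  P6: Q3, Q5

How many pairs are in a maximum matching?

Unit-capacity flow: source→left, listed edges, right→sink; max matching = max flow.
Augmenting path P1→Q1 (+1); matched 1.
Augmenting path P2→Q2 (+1); matched 2.
Augmenting path P3→Q6 (+1); matched 3.
Augmenting path P5→Q3 (+1); matched 4.
Augmenting path P6→Q5 (+1); matched 5.
Augmenting path P4→Q2→P2→Q3→P5→Q4 (+1); matched 6.
No augmenting path remains; maximum matching = 6.
König certificate: {P1, P2, P3, P4, P5, P6} is a vertex cover of size 6 (every listed pair touches it), so no matching can be larger.

6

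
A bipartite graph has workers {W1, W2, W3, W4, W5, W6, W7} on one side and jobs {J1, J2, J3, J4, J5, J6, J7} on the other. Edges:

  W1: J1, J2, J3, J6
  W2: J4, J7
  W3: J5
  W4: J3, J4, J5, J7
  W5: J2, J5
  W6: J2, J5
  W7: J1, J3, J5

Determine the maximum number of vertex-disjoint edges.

6

Unit-capacity flow: source→left, listed edges, right→sink; max matching = max flow.
Augmenting path W1→J1 (+1); matched 1.
Augmenting path W2→J4 (+1); matched 2.
Augmenting path W3→J5 (+1); matched 3.
Augmenting path W4→J3 (+1); matched 4.
Augmenting path W5→J2 (+1); matched 5.
Augmenting path W7→J1→W1→J6 (+1); matched 6.
No augmenting path remains; maximum matching = 6.
König certificate: {W1, W2, W4, W7, J2, J5} is a vertex cover of size 6 (every listed pair touches it), so no matching can be larger.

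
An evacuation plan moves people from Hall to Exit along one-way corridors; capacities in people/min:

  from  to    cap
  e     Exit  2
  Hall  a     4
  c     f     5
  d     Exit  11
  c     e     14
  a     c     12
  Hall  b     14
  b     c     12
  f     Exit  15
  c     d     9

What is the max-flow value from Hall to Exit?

16

Augment Hall→a→c→d→Exit: bottleneck 4, flow now 4.
Augment Hall→b→c→d→Exit: bottleneck 5, flow now 9.
Augment Hall→b→c→e→Exit: bottleneck 2, flow now 11.
Augment Hall→b→c→f→Exit: bottleneck 5, flow now 16.
No augmenting path remains; maximum flow = 16.
In the residual graph, reachable from Hall: {Hall, b}.
Min-cut edges: Hall→a (4), b→c (12); capacity 4 + 12 = 16.
This cut is saturated, so no flow can exceed 16.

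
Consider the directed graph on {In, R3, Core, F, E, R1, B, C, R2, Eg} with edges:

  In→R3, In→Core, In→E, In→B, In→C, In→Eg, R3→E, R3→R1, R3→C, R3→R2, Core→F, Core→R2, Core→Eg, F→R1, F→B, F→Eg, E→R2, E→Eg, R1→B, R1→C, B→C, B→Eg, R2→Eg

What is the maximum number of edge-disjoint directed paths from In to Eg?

Assign every edge capacity 1; by Menger, the answer equals the max flow.
Path In→Eg (+1); total 1.
Path In→Core→Eg (+1); total 2.
Path In→E→Eg (+1); total 3.
Path In→B→Eg (+1); total 4.
Path In→R3→R2→Eg (+1); total 5.
No residual In→Eg path; max flow = 5.
Certifying cut of size 5: {In→B, In→Core, In→E, In→Eg, In→R3}.

5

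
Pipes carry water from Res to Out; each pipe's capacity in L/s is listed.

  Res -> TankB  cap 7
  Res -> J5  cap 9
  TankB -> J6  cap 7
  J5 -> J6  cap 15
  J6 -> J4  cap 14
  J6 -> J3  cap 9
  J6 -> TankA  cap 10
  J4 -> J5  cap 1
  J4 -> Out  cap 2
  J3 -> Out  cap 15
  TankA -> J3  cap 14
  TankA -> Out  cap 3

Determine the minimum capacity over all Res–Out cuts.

Augment Res→TankB→J6→J4→Out: bottleneck 2, flow now 2.
Augment Res→TankB→J6→J3→Out: bottleneck 5, flow now 7.
Augment Res→J5→J6→J3→Out: bottleneck 4, flow now 11.
Augment Res→J5→J6→TankA→Out: bottleneck 3, flow now 14.
Augment Res→J5→J6→TankA→J3→Out: bottleneck 2, flow now 16.
No augmenting path remains; maximum flow = 16.
By max-flow min-cut, the minimum cut capacity equals the max flow.
In the residual graph, reachable from Res: {Res}.
Min-cut edges: Res→TankB (7), Res→J5 (9); capacity 7 + 9 = 16.

16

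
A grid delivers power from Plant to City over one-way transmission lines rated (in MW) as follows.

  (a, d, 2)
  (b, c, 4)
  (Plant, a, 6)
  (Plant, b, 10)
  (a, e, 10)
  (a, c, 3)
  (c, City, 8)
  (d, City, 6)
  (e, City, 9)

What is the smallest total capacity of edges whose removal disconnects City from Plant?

10

Augment Plant→a→c→City: bottleneck 3, flow now 3.
Augment Plant→a→d→City: bottleneck 2, flow now 5.
Augment Plant→a→e→City: bottleneck 1, flow now 6.
Augment Plant→b→c→City: bottleneck 4, flow now 10.
No augmenting path remains; maximum flow = 10.
By max-flow min-cut, the minimum cut capacity equals the max flow.
In the residual graph, reachable from Plant: {Plant, b}.
Min-cut edges: Plant→a (6), b→c (4); capacity 6 + 4 = 10.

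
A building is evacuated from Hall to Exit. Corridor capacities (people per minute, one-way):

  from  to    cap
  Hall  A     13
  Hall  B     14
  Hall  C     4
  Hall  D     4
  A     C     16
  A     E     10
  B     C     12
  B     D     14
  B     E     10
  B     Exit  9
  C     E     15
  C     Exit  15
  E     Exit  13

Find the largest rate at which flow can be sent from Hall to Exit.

Augment Hall→B→Exit: bottleneck 9, flow now 9.
Augment Hall→C→Exit: bottleneck 4, flow now 13.
Augment Hall→A→C→Exit: bottleneck 11, flow now 24.
Augment Hall→A→E→Exit: bottleneck 2, flow now 26.
Augment Hall→B→E→Exit: bottleneck 5, flow now 31.
No augmenting path remains; maximum flow = 31.
In the residual graph, reachable from Hall: {Hall, D}.
Min-cut edges: Hall→A (13), Hall→B (14), Hall→C (4); capacity 13 + 14 + 4 = 31.
This cut is saturated, so no flow can exceed 31.

31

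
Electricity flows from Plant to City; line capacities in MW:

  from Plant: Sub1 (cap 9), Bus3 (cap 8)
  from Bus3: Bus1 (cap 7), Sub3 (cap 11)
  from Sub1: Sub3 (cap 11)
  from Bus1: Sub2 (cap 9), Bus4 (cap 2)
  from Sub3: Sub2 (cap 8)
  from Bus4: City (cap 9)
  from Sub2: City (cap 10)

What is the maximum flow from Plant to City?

12

Augment Plant→Bus3→Bus1→Bus4→City: bottleneck 2, flow now 2.
Augment Plant→Bus3→Bus1→Sub2→City: bottleneck 5, flow now 7.
Augment Plant→Bus3→Sub3→Sub2→City: bottleneck 1, flow now 8.
Augment Plant→Sub1→Sub3→Sub2→City: bottleneck 4, flow now 12.
No augmenting path remains; maximum flow = 12.
In the residual graph, reachable from Plant: {Plant, Bus3, Sub1, Bus1, Sub3, Sub2}.
Min-cut edges: Bus1→Bus4 (2), Sub2→City (10); capacity 2 + 10 = 12.
This cut is saturated, so no flow can exceed 12.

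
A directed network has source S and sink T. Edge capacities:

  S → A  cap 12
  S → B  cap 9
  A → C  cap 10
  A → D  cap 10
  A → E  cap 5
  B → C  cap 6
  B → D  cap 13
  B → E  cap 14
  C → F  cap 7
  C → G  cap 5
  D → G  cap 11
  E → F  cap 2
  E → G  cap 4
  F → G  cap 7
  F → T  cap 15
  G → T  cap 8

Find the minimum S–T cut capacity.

17

Augment S→A→C→F→T: bottleneck 7, flow now 7.
Augment S→A→C→G→T: bottleneck 3, flow now 10.
Augment S→A→D→G→T: bottleneck 2, flow now 12.
Augment S→B→C→G→T: bottleneck 2, flow now 14.
Augment S→B→D→G→T: bottleneck 1, flow now 15.
Augment S→B→E→F→T: bottleneck 2, flow now 17.
No augmenting path remains; maximum flow = 17.
By max-flow min-cut, the minimum cut capacity equals the max flow.
In the residual graph, reachable from S: {S, A, B, C, D, E, G}.
Min-cut edges: C→F (7), E→F (2), G→T (8); capacity 7 + 2 + 8 = 17.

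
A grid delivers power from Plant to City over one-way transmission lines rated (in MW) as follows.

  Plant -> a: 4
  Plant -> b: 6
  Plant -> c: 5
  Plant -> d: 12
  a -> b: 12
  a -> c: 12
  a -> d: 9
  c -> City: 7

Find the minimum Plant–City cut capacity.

Augment Plant→c→City: bottleneck 5, flow now 5.
Augment Plant→a→c→City: bottleneck 2, flow now 7.
No augmenting path remains; maximum flow = 7.
By max-flow min-cut, the minimum cut capacity equals the max flow.
In the residual graph, reachable from Plant: {Plant, a, b, c, d}.
Min-cut edges: c→City (7); capacity 7 = 7.

7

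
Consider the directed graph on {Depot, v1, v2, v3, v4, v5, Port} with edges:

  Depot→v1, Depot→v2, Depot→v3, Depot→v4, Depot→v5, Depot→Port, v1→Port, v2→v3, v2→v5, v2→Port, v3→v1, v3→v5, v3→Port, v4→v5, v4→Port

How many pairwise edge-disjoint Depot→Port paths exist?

Assign every edge capacity 1; by Menger, the answer equals the max flow.
Path Depot→Port (+1); total 1.
Path Depot→v1→Port (+1); total 2.
Path Depot→v2→Port (+1); total 3.
Path Depot→v3→Port (+1); total 4.
Path Depot→v4→Port (+1); total 5.
No residual Depot→Port path; max flow = 5.
Certifying cut of size 5: {Depot→Port, Depot→v1, Depot→v2, Depot→v3, Depot→v4}.

5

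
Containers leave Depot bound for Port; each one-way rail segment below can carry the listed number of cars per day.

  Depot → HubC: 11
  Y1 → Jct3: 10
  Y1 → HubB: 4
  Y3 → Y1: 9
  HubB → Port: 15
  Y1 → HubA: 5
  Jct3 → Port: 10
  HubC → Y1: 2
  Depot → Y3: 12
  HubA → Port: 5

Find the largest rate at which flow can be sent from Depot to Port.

11

Augment Depot→HubC→Y1→HubA→Port: bottleneck 2, flow now 2.
Augment Depot→Y3→Y1→HubA→Port: bottleneck 3, flow now 5.
Augment Depot→Y3→Y1→HubB→Port: bottleneck 4, flow now 9.
Augment Depot→Y3→Y1→Jct3→Port: bottleneck 2, flow now 11.
No augmenting path remains; maximum flow = 11.
In the residual graph, reachable from Depot: {Depot, HubC, Y3}.
Min-cut edges: HubC→Y1 (2), Y3→Y1 (9); capacity 2 + 9 = 11.
This cut is saturated, so no flow can exceed 11.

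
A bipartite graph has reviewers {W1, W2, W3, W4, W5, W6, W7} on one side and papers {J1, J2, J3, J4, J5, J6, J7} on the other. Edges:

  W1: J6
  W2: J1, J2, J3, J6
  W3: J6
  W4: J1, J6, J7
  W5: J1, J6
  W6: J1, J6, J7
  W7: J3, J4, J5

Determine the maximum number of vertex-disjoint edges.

Unit-capacity flow: source→left, listed edges, right→sink; max matching = max flow.
Augmenting path W1→J6 (+1); matched 1.
Augmenting path W2→J1 (+1); matched 2.
Augmenting path W4→J7 (+1); matched 3.
Augmenting path W7→J3 (+1); matched 4.
Augmenting path W5→J1→W2→J2 (+1); matched 5.
No augmenting path remains; maximum matching = 5.
König certificate: {W2, W7, J1, J6, J7} is a vertex cover of size 5 (every listed pair touches it), so no matching can be larger.

5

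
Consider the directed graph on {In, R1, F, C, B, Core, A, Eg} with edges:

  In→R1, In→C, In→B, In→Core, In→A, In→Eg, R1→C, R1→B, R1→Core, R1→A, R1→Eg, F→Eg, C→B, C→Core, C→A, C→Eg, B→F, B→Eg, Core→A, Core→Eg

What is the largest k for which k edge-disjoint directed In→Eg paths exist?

5

Assign every edge capacity 1; by Menger, the answer equals the max flow.
Path In→Eg (+1); total 1.
Path In→R1→Eg (+1); total 2.
Path In→C→Eg (+1); total 3.
Path In→B→Eg (+1); total 4.
Path In→Core→Eg (+1); total 5.
No residual In→Eg path; max flow = 5.
Certifying cut of size 5: {In→B, In→C, In→Core, In→Eg, In→R1}.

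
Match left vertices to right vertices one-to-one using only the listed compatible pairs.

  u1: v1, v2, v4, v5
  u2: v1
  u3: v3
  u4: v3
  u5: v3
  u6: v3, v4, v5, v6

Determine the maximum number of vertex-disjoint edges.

Unit-capacity flow: source→left, listed edges, right→sink; max matching = max flow.
Augmenting path u1→v1 (+1); matched 1.
Augmenting path u3→v3 (+1); matched 2.
Augmenting path u6→v4 (+1); matched 3.
Augmenting path u2→v1→u1→v2 (+1); matched 4.
No augmenting path remains; maximum matching = 4.
König certificate: {u1, u2, u6, v3} is a vertex cover of size 4 (every listed pair touches it), so no matching can be larger.

4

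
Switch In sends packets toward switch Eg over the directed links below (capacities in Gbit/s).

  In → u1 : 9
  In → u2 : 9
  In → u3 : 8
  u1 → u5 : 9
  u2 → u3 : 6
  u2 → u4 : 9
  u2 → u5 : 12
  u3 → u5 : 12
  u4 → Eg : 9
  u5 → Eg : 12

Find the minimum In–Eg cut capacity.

21

Augment In→u1→u5→Eg: bottleneck 9, flow now 9.
Augment In→u2→u4→Eg: bottleneck 9, flow now 18.
Augment In→u3→u5→Eg: bottleneck 3, flow now 21.
No augmenting path remains; maximum flow = 21.
By max-flow min-cut, the minimum cut capacity equals the max flow.
In the residual graph, reachable from In: {In, u1, u3, u5}.
Min-cut edges: In→u2 (9), u5→Eg (12); capacity 9 + 12 = 21.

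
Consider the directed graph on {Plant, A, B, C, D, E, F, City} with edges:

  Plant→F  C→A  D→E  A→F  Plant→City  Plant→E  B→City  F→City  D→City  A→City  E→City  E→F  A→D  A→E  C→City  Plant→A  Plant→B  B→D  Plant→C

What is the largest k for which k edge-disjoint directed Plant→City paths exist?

6

Assign every edge capacity 1; by Menger, the answer equals the max flow.
Path Plant→City (+1); total 1.
Path Plant→A→City (+1); total 2.
Path Plant→B→City (+1); total 3.
Path Plant→C→City (+1); total 4.
Path Plant→E→City (+1); total 5.
Path Plant→F→City (+1); total 6.
No residual Plant→City path; max flow = 6.
Certifying cut of size 6: {Plant→A, Plant→B, Plant→C, Plant→City, Plant→E, Plant→F}.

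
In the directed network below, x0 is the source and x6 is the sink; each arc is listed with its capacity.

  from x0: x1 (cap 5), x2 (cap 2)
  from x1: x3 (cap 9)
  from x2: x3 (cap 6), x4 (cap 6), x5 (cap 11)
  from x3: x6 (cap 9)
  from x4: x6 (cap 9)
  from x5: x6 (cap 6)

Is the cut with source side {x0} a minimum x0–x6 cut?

Given cut capacity: 5 + 2 = 7.
Augment x0→x1→x3→x6: bottleneck 5, flow now 5.
Augment x0→x2→x3→x6: bottleneck 2, flow now 7.
No augmenting path remains; maximum flow = 7.
Cut capacity 7 equals the max flow, so it is a minimum cut.

Yes — it is a minimum cut (capacity 7).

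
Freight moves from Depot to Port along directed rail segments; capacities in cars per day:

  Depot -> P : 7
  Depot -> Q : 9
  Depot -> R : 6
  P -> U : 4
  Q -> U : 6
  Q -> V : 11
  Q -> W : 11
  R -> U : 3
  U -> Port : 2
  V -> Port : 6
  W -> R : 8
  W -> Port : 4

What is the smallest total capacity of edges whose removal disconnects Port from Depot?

Augment Depot→P→U→Port: bottleneck 2, flow now 2.
Augment Depot→Q→V→Port: bottleneck 6, flow now 8.
Augment Depot→Q→W→Port: bottleneck 3, flow now 11.
No augmenting path remains; maximum flow = 11.
By max-flow min-cut, the minimum cut capacity equals the max flow.
In the residual graph, reachable from Depot: {Depot, P, R, U}.
Min-cut edges: Depot→Q (9), U→Port (2); capacity 9 + 2 = 11.

11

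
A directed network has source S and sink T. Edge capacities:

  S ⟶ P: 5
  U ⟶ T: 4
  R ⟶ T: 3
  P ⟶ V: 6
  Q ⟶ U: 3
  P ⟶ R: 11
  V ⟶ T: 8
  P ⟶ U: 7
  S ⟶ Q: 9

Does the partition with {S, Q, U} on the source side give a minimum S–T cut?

Given cut capacity: 5 + 4 = 9.
Augment S→P→R→T: bottleneck 3, flow now 3.
Augment S→P→U→T: bottleneck 2, flow now 5.
Augment S→Q→U→T: bottleneck 2, flow now 7.
Augment S→Q→U→P→V→T: bottleneck 1, flow now 8. (uses reverse residual edge)
No augmenting path remains; maximum flow = 8.
In the residual graph, reachable from S: {S, Q}.
Min-cut edges: S→P (5), Q→U (3); capacity 5 + 3 = 8.
Cut capacity 9 exceeds the max flow 8, so it is not minimum.

No — its capacity is 9, but the minimum cut has capacity 8.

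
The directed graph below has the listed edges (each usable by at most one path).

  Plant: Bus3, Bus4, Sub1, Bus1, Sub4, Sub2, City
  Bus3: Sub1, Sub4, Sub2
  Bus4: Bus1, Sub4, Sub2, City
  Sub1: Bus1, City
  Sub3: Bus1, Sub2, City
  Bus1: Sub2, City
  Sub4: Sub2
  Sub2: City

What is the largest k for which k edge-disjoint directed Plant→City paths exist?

Assign every edge capacity 1; by Menger, the answer equals the max flow.
Path Plant→City (+1); total 1.
Path Plant→Bus4→City (+1); total 2.
Path Plant→Sub1→City (+1); total 3.
Path Plant→Bus1→City (+1); total 4.
Path Plant→Sub2→City (+1); total 5.
No residual Plant→City path; max flow = 5.
Certifying cut of size 5: {Bus1→City, Plant→Bus4, Plant→City, Sub1→City, Sub2→City}.

5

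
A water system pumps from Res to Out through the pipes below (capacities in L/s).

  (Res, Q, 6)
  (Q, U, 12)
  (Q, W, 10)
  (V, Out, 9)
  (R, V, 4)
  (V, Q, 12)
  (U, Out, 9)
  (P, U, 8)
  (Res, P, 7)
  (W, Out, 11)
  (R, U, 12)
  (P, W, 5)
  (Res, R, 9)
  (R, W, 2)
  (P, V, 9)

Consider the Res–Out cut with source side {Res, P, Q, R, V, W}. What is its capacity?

52

Edges leaving {Res, P, Q, R, V, W}: P→U (8), Q→U (12), R→U (12), V→Out (9), W→Out (11).
Cut capacity = 8 + 12 + 12 + 9 + 11 = 52.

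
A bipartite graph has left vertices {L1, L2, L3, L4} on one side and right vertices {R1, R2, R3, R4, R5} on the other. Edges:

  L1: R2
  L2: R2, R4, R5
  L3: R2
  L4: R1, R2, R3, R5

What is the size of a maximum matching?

Unit-capacity flow: source→left, listed edges, right→sink; max matching = max flow.
Augmenting path L1→R2 (+1); matched 1.
Augmenting path L2→R4 (+1); matched 2.
Augmenting path L4→R1 (+1); matched 3.
No augmenting path remains; maximum matching = 3.
König certificate: {L2, L4, R2} is a vertex cover of size 3 (every listed pair touches it), so no matching can be larger.

3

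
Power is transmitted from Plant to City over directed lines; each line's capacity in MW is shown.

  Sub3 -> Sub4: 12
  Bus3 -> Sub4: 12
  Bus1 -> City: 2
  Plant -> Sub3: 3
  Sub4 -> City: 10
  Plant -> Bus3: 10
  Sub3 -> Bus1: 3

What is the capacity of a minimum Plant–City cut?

12

Augment Plant→Sub3→Sub4→City: bottleneck 3, flow now 3.
Augment Plant→Bus3→Sub4→City: bottleneck 7, flow now 10.
Augment Plant→Bus3→Sub4→Sub3→Bus1→City: bottleneck 2, flow now 12. (uses reverse residual edge)
No augmenting path remains; maximum flow = 12.
By max-flow min-cut, the minimum cut capacity equals the max flow.
In the residual graph, reachable from Plant: {Plant, Sub3, Bus3, Sub4, Bus1}.
Min-cut edges: Sub4→City (10), Bus1→City (2); capacity 10 + 2 = 12.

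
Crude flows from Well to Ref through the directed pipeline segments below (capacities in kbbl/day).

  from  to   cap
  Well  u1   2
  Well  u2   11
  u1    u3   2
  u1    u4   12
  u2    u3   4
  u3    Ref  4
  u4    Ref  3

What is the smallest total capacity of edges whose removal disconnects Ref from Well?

6

Augment Well→u1→u3→Ref: bottleneck 2, flow now 2.
Augment Well→u2→u3→Ref: bottleneck 2, flow now 4.
Augment Well→u2→u3→u1→u4→Ref: bottleneck 2, flow now 6. (uses reverse residual edge)
No augmenting path remains; maximum flow = 6.
By max-flow min-cut, the minimum cut capacity equals the max flow.
In the residual graph, reachable from Well: {Well, u2}.
Min-cut edges: Well→u1 (2), u2→u3 (4); capacity 2 + 4 = 6.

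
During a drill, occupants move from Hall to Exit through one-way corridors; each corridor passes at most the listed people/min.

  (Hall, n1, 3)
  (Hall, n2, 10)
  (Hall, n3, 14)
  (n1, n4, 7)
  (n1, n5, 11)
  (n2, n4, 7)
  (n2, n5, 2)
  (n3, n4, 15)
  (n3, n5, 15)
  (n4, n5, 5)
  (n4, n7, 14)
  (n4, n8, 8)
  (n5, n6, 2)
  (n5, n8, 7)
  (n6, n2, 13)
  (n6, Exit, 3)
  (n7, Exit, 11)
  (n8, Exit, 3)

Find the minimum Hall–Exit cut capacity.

16

Augment Hall→n1→n4→n7→Exit: bottleneck 3, flow now 3.
Augment Hall→n2→n4→n7→Exit: bottleneck 7, flow now 10.
Augment Hall→n2→n5→n6→Exit: bottleneck 2, flow now 12.
Augment Hall→n3→n4→n7→Exit: bottleneck 1, flow now 13.
Augment Hall→n3→n4→n8→Exit: bottleneck 3, flow now 16.
No augmenting path remains; maximum flow = 16.
By max-flow min-cut, the minimum cut capacity equals the max flow.
In the residual graph, reachable from Hall: {Hall, n1, n2, n3, n4, n5, n7, n8}.
Min-cut edges: n5→n6 (2), n7→Exit (11), n8→Exit (3); capacity 2 + 11 + 3 = 16.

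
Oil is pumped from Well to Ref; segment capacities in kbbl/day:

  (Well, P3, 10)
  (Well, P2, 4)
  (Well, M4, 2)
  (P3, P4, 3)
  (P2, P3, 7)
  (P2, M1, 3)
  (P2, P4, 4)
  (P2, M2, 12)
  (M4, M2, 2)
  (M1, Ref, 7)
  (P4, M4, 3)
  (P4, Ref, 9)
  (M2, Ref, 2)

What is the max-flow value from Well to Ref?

9

Augment Well→P3→P4→Ref: bottleneck 3, flow now 3.
Augment Well→P2→M1→Ref: bottleneck 3, flow now 6.
Augment Well→P2→P4→Ref: bottleneck 1, flow now 7.
Augment Well→M4→M2→Ref: bottleneck 2, flow now 9.
No augmenting path remains; maximum flow = 9.
In the residual graph, reachable from Well: {Well, P3}.
Min-cut edges: Well→P2 (4), Well→M4 (2), P3→P4 (3); capacity 4 + 2 + 3 = 9.
This cut is saturated, so no flow can exceed 9.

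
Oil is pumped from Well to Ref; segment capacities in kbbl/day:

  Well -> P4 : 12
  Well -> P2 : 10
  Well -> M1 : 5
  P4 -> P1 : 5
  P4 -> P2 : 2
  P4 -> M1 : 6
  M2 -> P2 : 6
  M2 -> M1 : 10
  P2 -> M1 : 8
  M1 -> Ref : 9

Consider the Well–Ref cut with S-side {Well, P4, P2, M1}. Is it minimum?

No — its capacity is 14, but the minimum cut has capacity 9.

Given cut capacity: 5 + 9 = 14.
Augment Well→M1→Ref: bottleneck 5, flow now 5.
Augment Well→P4→M1→Ref: bottleneck 4, flow now 9.
No augmenting path remains; maximum flow = 9.
In the residual graph, reachable from Well: {Well, P4, P1, P2, M1}.
Min-cut edges: M1→Ref (9); capacity 9 = 9.
Cut capacity 14 exceeds the max flow 9, so it is not minimum.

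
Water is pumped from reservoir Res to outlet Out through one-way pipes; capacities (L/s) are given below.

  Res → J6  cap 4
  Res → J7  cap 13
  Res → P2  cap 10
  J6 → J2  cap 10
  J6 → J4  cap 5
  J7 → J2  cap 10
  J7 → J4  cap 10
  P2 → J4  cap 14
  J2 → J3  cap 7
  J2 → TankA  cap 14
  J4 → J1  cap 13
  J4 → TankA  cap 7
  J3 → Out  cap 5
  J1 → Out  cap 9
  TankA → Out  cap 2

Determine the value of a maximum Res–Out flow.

Augment Res→J6→J2→J3→Out: bottleneck 4, flow now 4.
Augment Res→J7→J2→J3→Out: bottleneck 1, flow now 5.
Augment Res→J7→J2→TankA→Out: bottleneck 2, flow now 7.
Augment Res→J7→J4→J1→Out: bottleneck 9, flow now 16.
No augmenting path remains; maximum flow = 16.
In the residual graph, reachable from Res: {Res, J6, J7, P2, J2, J4, J3, J1, TankA}.
Min-cut edges: J3→Out (5), J1→Out (9), TankA→Out (2); capacity 5 + 9 + 2 = 16.
This cut is saturated, so no flow can exceed 16.

16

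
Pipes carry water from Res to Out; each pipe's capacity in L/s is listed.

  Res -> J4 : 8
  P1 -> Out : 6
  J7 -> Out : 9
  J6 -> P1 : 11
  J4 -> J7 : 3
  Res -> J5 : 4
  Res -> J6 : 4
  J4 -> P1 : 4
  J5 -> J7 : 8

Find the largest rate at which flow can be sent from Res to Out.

13

Augment Res→J4→P1→Out: bottleneck 4, flow now 4.
Augment Res→J4→J7→Out: bottleneck 3, flow now 7.
Augment Res→J6→P1→Out: bottleneck 2, flow now 9.
Augment Res→J5→J7→Out: bottleneck 4, flow now 13.
No augmenting path remains; maximum flow = 13.
In the residual graph, reachable from Res: {Res, J4, J6, P1}.
Min-cut edges: Res→J5 (4), J4→J7 (3), P1→Out (6); capacity 4 + 3 + 6 = 13.
This cut is saturated, so no flow can exceed 13.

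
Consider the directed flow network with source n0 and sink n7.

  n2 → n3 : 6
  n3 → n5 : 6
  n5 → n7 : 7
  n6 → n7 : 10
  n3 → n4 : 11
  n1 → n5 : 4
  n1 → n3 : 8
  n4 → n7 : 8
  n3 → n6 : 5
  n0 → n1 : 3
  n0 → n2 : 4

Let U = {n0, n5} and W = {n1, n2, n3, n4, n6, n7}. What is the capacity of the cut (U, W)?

Edges leaving {n0, n5}: n0→n1 (3), n0→n2 (4), n5→n7 (7).
Cut capacity = 3 + 4 + 7 = 14.

14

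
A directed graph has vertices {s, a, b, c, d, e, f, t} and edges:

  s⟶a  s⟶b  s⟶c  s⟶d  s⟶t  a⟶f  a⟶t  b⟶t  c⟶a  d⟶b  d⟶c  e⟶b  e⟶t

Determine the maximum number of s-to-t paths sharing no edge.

Assign every edge capacity 1; by Menger, the answer equals the max flow.
Path s→t (+1); total 1.
Path s→a→t (+1); total 2.
Path s→b→t (+1); total 3.
No residual s→t path; max flow = 3.
Certifying cut of size 3: {a→t, b→t, s→t}.

3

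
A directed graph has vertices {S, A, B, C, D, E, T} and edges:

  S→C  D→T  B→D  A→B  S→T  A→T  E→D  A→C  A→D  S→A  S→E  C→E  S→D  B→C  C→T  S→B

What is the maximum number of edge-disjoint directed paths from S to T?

Assign every edge capacity 1; by Menger, the answer equals the max flow.
Path S→T (+1); total 1.
Path S→A→T (+1); total 2.
Path S→C→T (+1); total 3.
Path S→D→T (+1); total 4.
No residual S→T path; max flow = 4.
Certifying cut of size 4: {C→T, D→T, S→A, S→T}.

4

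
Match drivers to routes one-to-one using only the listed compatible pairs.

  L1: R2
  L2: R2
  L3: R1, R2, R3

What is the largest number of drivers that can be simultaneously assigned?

2

Unit-capacity flow: source→left, listed edges, right→sink; max matching = max flow.
Augmenting path L1→R2 (+1); matched 1.
Augmenting path L3→R1 (+1); matched 2.
No augmenting path remains; maximum matching = 2.
König certificate: {L3, R2} is a vertex cover of size 2 (every listed pair touches it), so no matching can be larger.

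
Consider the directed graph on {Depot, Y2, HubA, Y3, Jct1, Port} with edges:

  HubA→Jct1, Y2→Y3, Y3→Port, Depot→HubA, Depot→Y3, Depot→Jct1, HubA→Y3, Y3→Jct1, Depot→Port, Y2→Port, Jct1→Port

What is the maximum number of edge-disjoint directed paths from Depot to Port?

3

Assign every edge capacity 1; by Menger, the answer equals the max flow.
Path Depot→Port (+1); total 1.
Path Depot→Y3→Port (+1); total 2.
Path Depot→Jct1→Port (+1); total 3.
No residual Depot→Port path; max flow = 3.
Certifying cut of size 3: {Depot→Port, Jct1→Port, Y3→Port}.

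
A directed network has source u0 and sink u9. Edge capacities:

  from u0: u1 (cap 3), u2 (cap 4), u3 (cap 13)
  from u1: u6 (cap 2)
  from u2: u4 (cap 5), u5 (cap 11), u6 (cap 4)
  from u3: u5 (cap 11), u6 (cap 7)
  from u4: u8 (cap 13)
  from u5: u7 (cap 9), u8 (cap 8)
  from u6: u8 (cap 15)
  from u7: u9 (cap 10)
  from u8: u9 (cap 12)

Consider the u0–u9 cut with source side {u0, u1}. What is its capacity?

Edges leaving {u0, u1}: u0→u2 (4), u0→u3 (13), u1→u6 (2).
Cut capacity = 4 + 13 + 2 = 19.

19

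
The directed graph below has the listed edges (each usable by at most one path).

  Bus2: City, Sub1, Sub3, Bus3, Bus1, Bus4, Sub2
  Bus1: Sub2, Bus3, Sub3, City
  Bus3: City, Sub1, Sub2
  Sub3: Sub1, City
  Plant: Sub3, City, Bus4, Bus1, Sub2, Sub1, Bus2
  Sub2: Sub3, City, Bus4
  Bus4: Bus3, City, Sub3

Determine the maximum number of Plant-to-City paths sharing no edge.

Assign every edge capacity 1; by Menger, the answer equals the max flow.
Path Plant→City (+1); total 1.
Path Plant→Bus2→City (+1); total 2.
Path Plant→Bus1→City (+1); total 3.
Path Plant→Sub2→City (+1); total 4.
Path Plant→Bus4→City (+1); total 5.
Path Plant→Sub3→City (+1); total 6.
No residual Plant→City path; max flow = 6.
Certifying cut of size 6: {Plant→Bus1, Plant→Bus2, Plant→Bus4, Plant→City, Plant→Sub2, Plant→Sub3}.

6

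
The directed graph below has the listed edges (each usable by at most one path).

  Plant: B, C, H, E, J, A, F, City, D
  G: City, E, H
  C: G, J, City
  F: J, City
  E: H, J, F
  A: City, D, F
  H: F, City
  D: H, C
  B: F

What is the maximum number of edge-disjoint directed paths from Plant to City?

Assign every edge capacity 1; by Menger, the answer equals the max flow.
Path Plant→City (+1); total 1.
Path Plant→A→City (+1); total 2.
Path Plant→C→City (+1); total 3.
Path Plant→F→City (+1); total 4.
Path Plant→H→City (+1); total 5.
Path Plant→D→C→G→City (+1); total 6.
No residual Plant→City path; max flow = 6.
Certifying cut of size 6: {F→City, H→City, Plant→A, Plant→C, Plant→City, Plant→D}.

6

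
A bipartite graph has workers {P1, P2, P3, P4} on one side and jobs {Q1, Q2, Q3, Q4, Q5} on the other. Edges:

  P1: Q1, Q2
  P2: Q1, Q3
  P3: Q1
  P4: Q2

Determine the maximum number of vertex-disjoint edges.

3

Unit-capacity flow: source→left, listed edges, right→sink; max matching = max flow.
Augmenting path P1→Q1 (+1); matched 1.
Augmenting path P2→Q3 (+1); matched 2.
Augmenting path P4→Q2 (+1); matched 3.
No augmenting path remains; maximum matching = 3.
König certificate: {P2, Q1, Q2} is a vertex cover of size 3 (every listed pair touches it), so no matching can be larger.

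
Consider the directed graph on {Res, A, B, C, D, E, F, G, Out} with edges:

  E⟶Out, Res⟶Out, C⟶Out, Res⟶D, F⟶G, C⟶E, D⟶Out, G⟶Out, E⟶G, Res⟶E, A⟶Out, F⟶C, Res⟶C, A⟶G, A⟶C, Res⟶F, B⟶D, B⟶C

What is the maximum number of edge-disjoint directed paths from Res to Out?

Assign every edge capacity 1; by Menger, the answer equals the max flow.
Path Res→Out (+1); total 1.
Path Res→C→Out (+1); total 2.
Path Res→D→Out (+1); total 3.
Path Res→E→Out (+1); total 4.
Path Res→F→G→Out (+1); total 5.
No residual Res→Out path; max flow = 5.
Certifying cut of size 5: {Res→C, Res→D, Res→E, Res→F, Res→Out}.

5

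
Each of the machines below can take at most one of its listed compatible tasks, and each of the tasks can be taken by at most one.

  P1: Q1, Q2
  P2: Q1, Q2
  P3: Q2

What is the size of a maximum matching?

2

Unit-capacity flow: source→left, listed edges, right→sink; max matching = max flow.
Augmenting path P1→Q1 (+1); matched 1.
Augmenting path P2→Q2 (+1); matched 2.
No augmenting path remains; maximum matching = 2.
König certificate: {Q1, Q2} is a vertex cover of size 2 (every listed pair touches it), so no matching can be larger.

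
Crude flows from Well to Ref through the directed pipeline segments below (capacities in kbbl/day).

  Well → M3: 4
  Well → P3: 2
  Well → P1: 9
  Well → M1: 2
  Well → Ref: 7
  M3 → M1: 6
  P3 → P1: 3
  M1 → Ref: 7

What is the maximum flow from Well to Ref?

Augment Well→Ref: bottleneck 7, flow now 7.
Augment Well→M1→Ref: bottleneck 2, flow now 9.
Augment Well→M3→M1→Ref: bottleneck 4, flow now 13.
No augmenting path remains; maximum flow = 13.
In the residual graph, reachable from Well: {Well, P3, P1}.
Min-cut edges: Well→M3 (4), Well→M1 (2), Well→Ref (7); capacity 4 + 2 + 7 = 13.
This cut is saturated, so no flow can exceed 13.

13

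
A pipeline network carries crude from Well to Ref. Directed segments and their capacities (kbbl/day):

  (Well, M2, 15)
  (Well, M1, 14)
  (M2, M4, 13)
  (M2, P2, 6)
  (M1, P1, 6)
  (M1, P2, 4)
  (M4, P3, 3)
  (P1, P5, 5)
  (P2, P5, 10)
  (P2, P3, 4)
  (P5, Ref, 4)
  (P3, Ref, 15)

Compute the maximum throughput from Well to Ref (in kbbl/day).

11

Augment Well→M2→M4→P3→Ref: bottleneck 3, flow now 3.
Augment Well→M2→P2→P5→Ref: bottleneck 4, flow now 7.
Augment Well→M2→P2→P3→Ref: bottleneck 2, flow now 9.
Augment Well→M1→P2→P3→Ref: bottleneck 2, flow now 11.
No augmenting path remains; maximum flow = 11.
In the residual graph, reachable from Well: {Well, M2, M1, M4, P1, P2, P5}.
Min-cut edges: M4→P3 (3), P2→P3 (4), P5→Ref (4); capacity 3 + 4 + 4 = 11.
This cut is saturated, so no flow can exceed 11.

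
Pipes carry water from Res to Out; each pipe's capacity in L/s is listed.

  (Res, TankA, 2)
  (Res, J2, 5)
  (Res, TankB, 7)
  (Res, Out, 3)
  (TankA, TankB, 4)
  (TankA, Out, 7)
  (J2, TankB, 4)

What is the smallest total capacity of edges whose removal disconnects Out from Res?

5

Augment Res→Out: bottleneck 3, flow now 3.
Augment Res→TankA→Out: bottleneck 2, flow now 5.
No augmenting path remains; maximum flow = 5.
By max-flow min-cut, the minimum cut capacity equals the max flow.
In the residual graph, reachable from Res: {Res, J2, TankB}.
Min-cut edges: Res→TankA (2), Res→Out (3); capacity 2 + 3 = 5.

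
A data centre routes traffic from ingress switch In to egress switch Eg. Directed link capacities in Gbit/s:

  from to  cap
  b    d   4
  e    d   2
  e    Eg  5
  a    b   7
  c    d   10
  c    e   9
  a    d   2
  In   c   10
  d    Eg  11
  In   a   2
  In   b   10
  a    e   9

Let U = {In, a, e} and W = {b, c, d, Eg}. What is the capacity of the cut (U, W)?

36

Edges leaving {In, a, e}: In→b (10), In→c (10), a→b (7), a→d (2), e→d (2), e→Eg (5).
Cut capacity = 10 + 10 + 7 + 2 + 2 + 5 = 36.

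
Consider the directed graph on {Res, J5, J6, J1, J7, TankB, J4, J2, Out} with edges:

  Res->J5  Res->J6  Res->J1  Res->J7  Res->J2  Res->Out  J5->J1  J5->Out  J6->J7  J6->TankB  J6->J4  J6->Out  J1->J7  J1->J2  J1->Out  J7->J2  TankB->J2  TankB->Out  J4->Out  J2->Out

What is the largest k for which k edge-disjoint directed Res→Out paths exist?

5

Assign every edge capacity 1; by Menger, the answer equals the max flow.
Path Res→Out (+1); total 1.
Path Res→J5→Out (+1); total 2.
Path Res→J6→Out (+1); total 3.
Path Res→J1→Out (+1); total 4.
Path Res→J2→Out (+1); total 5.
No residual Res→Out path; max flow = 5.
Certifying cut of size 5: {J2→Out, Res→J1, Res→J5, Res→J6, Res→Out}.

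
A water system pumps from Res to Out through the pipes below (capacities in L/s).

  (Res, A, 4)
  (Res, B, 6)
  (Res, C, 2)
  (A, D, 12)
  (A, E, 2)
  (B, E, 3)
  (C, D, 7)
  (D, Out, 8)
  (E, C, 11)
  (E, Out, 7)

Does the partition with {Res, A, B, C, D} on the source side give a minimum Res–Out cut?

Given cut capacity: 2 + 3 + 8 = 13.
Augment Res→A→D→Out: bottleneck 4, flow now 4.
Augment Res→B→E→Out: bottleneck 3, flow now 7.
Augment Res→C→D→Out: bottleneck 2, flow now 9.
No augmenting path remains; maximum flow = 9.
In the residual graph, reachable from Res: {Res, B}.
Min-cut edges: Res→A (4), Res→C (2), B→E (3); capacity 4 + 2 + 3 = 9.
Cut capacity 13 exceeds the max flow 9, so it is not minimum.

No — its capacity is 13, but the minimum cut has capacity 9.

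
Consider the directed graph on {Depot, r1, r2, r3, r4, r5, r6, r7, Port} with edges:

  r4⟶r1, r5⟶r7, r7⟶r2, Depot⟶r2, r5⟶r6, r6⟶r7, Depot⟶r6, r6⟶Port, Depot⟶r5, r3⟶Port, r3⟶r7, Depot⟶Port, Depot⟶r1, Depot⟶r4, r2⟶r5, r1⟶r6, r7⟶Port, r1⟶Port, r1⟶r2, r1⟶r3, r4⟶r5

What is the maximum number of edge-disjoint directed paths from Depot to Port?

Assign every edge capacity 1; by Menger, the answer equals the max flow.
Path Depot→Port (+1); total 1.
Path Depot→r1→Port (+1); total 2.
Path Depot→r6→Port (+1); total 3.
Path Depot→r5→r7→Port (+1); total 4.
Path Depot→r4→r1→r3→Port (+1); total 5.
No residual Depot→Port path; max flow = 5.
Certifying cut of size 5: {Depot→Port, Depot→r1, Depot→r4, r6→Port, r7→Port}.

5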